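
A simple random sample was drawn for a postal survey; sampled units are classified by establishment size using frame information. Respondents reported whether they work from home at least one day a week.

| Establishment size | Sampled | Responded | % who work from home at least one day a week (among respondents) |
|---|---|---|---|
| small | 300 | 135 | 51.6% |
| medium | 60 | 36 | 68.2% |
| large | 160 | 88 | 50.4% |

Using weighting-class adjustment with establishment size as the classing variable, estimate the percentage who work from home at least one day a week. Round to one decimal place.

53.1%

Class response rates: small 135/300 = 45%, medium 36/60 = 60%, large 88/160 = 55%.
With weight = n_sampled/n_responded per class, the weighted class total is n_sampled:
  small: 300 × 51.6 = 15,480
  medium: 60 × 68.2 = 4092
  large: 160 × 50.4 = 8064
Adjusted estimate = 27,636 / 520 = 53.1462 → 53.1%.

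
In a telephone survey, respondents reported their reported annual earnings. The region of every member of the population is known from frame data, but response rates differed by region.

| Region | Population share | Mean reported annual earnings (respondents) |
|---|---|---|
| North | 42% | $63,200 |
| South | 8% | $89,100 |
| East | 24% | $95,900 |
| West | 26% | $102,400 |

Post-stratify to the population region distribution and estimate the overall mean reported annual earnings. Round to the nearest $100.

$83,300

Post-stratification weights by population share, not respondent share:
  North: 0.42 × 63,200 = 26,544
  South: 0.08 × 89,100 = 7128
  East: 0.24 × 95,900 = 23,016
  West: 0.26 × 102,400 = 26,624
Post-stratified estimate = 83,312 → $83,300.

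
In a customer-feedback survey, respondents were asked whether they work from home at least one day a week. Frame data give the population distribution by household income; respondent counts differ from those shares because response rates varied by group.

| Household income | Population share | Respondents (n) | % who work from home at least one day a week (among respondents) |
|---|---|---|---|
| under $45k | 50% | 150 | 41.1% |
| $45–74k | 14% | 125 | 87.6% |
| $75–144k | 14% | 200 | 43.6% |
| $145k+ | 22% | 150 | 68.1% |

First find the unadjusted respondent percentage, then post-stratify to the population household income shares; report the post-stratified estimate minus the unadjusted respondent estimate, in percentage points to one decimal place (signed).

Naive respondent-only estimate (weights = respondent counts):
  (150/625)×41.1 + (125/625)×87.6 + (200/625)×43.6 + (150/625)×68.1 = 57.68%
Reweighting by population household income shares:
  0.5×41.1 + 0.14×87.6 + 0.14×43.6 + 0.22×68.1 = 53.9%
Difference = 53.9 − 57.68 = -3.78 pp.

-3.8 percentage points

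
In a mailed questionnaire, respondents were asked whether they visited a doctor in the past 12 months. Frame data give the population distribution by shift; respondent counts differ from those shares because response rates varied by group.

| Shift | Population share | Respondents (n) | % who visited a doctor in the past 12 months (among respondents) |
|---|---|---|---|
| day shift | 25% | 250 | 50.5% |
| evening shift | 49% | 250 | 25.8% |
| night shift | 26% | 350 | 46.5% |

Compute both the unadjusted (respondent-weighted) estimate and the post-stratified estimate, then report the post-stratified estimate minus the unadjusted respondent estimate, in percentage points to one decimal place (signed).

Unadjusted (pooled respondent) estimate weights by respondent counts:
  (250/850)×50.5 + (250/850)×25.8 + (350/850)×46.5 = 41.5882%
Reweighting by population shift shares:
  0.25×50.5 + 0.49×25.8 + 0.26×46.5 = 37.357%
Difference = 37.357 − 41.5882 = -4.2312 pp.

-4.2 percentage points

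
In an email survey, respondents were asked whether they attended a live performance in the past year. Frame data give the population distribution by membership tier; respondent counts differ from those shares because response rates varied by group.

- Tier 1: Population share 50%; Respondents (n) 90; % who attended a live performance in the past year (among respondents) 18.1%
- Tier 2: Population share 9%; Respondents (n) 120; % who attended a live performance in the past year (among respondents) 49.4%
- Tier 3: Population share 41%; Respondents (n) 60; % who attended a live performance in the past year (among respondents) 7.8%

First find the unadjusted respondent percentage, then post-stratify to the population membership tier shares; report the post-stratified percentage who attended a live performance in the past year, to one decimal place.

16.7%

Without adjustment, the pooled respondent share is:
  (90/270)×18.1 + (120/270)×49.4 + (60/270)×7.8 = 29.7222%
Reweighting by population membership tier shares:
  0.5×18.1 + 0.09×49.4 + 0.41×7.8 = 16.694%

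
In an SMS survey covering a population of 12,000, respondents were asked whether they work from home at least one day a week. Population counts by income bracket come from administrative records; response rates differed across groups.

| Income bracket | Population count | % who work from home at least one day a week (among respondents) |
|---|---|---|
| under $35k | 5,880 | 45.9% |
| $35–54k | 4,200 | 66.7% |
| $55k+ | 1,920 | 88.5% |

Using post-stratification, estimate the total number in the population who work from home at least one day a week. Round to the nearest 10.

7,200

Each cell contributes its population count × the respondent rate:
  under $35k: 5,880 × 45.9% = 2698.92
  $35–54k: 4,200 × 66.7% = 2801.4
  $55k+: 1,920 × 88.5% = 1699.2
Estimated total = 7199.52 → 7,200.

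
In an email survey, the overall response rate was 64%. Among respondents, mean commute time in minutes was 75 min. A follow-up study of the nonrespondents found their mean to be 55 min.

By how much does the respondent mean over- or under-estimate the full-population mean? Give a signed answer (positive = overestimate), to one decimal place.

Nonresponse fraction = 1 − 0.64 = 0.36.
Bias = (nonresponse fraction) × (respondent mean − nonrespondent mean)
     = 0.36 × (75 − 55) = 0.36 × 20 = 7.2.

+7.2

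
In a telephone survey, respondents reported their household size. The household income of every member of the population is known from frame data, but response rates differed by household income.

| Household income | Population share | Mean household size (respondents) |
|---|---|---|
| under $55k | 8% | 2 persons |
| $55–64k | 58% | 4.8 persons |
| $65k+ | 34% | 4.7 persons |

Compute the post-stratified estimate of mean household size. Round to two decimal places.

Reweight to the known household income distribution:
  under $55k: 0.08 × 2 = 0.16
  $55–64k: 0.58 × 4.8 = 2.784
  $65k+: 0.34 × 4.7 = 1.598
Post-stratified estimate = 4.542 → 4.54.

4.54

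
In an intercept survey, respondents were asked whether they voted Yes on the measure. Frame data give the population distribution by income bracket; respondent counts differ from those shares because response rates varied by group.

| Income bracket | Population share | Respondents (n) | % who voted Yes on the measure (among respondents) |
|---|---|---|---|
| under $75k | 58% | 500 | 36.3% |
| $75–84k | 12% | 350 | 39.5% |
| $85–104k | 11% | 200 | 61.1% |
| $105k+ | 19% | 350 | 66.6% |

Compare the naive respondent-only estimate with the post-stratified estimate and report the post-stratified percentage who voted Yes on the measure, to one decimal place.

45.2%

Without adjustment, the pooled respondent share is:
  (500/1400)×36.3 + (350/1400)×39.5 + (200/1400)×61.1 + (350/1400)×66.6 = 48.2179%
Post-stratifying to population shares instead:
  0.58×36.3 + 0.12×39.5 + 0.11×61.1 + 0.19×66.6 = 45.169%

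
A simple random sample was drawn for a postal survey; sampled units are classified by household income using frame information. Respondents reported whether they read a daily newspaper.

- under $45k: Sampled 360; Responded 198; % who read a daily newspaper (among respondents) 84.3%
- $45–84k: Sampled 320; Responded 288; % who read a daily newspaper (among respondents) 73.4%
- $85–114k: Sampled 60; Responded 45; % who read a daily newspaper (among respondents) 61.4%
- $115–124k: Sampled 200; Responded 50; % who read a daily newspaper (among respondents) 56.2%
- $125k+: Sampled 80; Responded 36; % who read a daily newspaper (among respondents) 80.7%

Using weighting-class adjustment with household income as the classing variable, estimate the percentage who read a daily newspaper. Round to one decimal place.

73.7%

Class response rates: under $45k 198/360 = 55%, $45–84k 288/320 = 90%, $85–114k 45/60 = 75%, $115–124k 50/200 = 25%, $125k+ 36/80 = 45%.
Weighting each respondent by the inverse class response rate inflates each class back to its sampled size, so the class weight is n_sampled:
  under $45k: 360 × 84.3 = 30,348
  $45–84k: 320 × 73.4 = 23,488
  $85–114k: 60 × 61.4 = 3684
  $115–124k: 200 × 56.2 = 11,240
  $125k+: 80 × 80.7 = 6456
Adjusted estimate = 75,216 / 1,020 = 73.7412 → 73.7%.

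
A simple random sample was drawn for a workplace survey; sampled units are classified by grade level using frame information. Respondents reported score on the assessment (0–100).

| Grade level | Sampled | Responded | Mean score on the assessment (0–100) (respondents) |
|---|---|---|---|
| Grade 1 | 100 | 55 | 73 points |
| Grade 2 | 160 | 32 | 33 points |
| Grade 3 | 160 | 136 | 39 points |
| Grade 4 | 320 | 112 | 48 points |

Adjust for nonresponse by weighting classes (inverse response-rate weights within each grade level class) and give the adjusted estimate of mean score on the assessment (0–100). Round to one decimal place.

46.2

Class response rates: Grade 1 55/100 = 55%, Grade 2 32/160 = 20%, Grade 3 136/160 = 85%, Grade 4 112/320 = 35%.
Inverse-response-rate weighting restores each class to its sampled count, so class totals weight by n_sampled:
  Grade 1: 100 × 73 = 7300
  Grade 2: 160 × 33 = 5280
  Grade 3: 160 × 39 = 6240
  Grade 4: 320 × 48 = 15,360
Adjusted estimate = 34,180 / 740 = 46.1892 → 46.2.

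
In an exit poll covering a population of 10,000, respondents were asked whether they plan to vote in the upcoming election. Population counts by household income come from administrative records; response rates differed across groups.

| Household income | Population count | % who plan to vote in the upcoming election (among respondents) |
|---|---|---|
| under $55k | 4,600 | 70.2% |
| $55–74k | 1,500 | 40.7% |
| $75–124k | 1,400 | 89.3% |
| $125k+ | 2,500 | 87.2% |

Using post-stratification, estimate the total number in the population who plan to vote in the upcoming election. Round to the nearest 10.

7,270

Apply each group's respondent rate to its population count:
  under $55k: 4,600 × 70.2% = 3229.2
  $55–74k: 1,500 × 40.7% = 610.5
  $75–124k: 1,400 × 89.3% = 1250.2
  $125k+: 2,500 × 87.2% = 2180
Estimated total = 7269.9 → 7,270.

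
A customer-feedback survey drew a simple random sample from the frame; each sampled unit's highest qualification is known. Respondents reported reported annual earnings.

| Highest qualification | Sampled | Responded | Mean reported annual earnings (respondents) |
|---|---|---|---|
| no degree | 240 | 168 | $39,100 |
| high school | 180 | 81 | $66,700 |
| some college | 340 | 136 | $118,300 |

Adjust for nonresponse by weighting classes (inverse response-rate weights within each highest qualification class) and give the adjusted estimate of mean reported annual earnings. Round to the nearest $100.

$81,100

Response rates by class: no degree 168/240 = 70%, high school 81/180 = 45%, some college 136/340 = 40%.
Inverse-response-rate weighting restores each class to its sampled count, so class totals weight by n_sampled:
  no degree: 240 × 39,100 = 9,384,000
  high school: 180 × 66,700 = 12,006,000
  some college: 340 × 118,300 = 40,222,000
Adjusted estimate = 61,612,000 / 760 = 81068.4 → $81,100.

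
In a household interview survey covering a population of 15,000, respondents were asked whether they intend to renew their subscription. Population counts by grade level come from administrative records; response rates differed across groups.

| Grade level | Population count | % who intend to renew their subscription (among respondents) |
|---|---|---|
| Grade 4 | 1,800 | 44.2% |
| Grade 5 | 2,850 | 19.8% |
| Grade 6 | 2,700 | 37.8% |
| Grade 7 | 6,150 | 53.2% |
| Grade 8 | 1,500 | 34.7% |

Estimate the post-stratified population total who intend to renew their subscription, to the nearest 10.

Each cell contributes its population count × the respondent rate:
  Grade 4: 1,800 × 44.2% = 795.6
  Grade 5: 2,850 × 19.8% = 564.3
  Grade 6: 2,700 × 37.8% = 1020.6
  Grade 7: 6,150 × 53.2% = 3271.8
  Grade 8: 1,500 × 34.7% = 520.5
Estimated total = 6172.8 → 6,170.

6,170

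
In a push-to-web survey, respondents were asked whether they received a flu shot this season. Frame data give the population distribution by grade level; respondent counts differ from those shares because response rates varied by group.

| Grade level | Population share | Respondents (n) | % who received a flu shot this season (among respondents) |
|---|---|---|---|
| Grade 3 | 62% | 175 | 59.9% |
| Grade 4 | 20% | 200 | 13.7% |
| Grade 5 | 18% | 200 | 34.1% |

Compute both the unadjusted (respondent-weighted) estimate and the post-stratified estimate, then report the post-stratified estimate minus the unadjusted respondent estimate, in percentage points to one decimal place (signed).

+11.2 percentage points

Naive respondent-only estimate (weights = respondent counts):
  (175/575)×59.9 + (200/575)×13.7 + (200/575)×34.1 = 34.8565%
Post-stratifying to population shares instead:
  0.62×59.9 + 0.2×13.7 + 0.18×34.1 = 46.016%
Difference = 46.016 − 34.8565 = 11.1595 pp.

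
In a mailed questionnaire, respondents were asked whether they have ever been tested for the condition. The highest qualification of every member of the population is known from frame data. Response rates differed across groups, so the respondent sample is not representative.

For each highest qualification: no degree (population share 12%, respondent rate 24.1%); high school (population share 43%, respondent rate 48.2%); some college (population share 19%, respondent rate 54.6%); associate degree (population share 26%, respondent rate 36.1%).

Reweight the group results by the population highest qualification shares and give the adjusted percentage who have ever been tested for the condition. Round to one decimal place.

Weight each group's respondent value by its population share:
  no degree: 0.12 × 24.1 = 2.892
  high school: 0.43 × 48.2 = 20.726
  some college: 0.19 × 54.6 = 10.374
  associate degree: 0.26 × 36.1 = 9.386
Post-stratified estimate = 43.378 → 43.4%.

43.4%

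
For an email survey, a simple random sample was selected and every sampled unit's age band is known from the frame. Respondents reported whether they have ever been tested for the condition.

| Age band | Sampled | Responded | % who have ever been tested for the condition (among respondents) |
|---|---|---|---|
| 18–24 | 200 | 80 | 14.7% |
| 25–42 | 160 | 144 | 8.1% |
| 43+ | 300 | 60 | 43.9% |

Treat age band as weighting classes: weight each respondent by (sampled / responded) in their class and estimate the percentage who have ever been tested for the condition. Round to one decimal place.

26.4%

Response rates by class: 18–24 80/200 = 40%, 25–42 144/160 = 90%, 43+ 60/300 = 20%.
Weighting each respondent by the inverse class response rate inflates each class back to its sampled size, so the class weight is n_sampled:
  18–24: 200 × 14.7 = 2940
  25–42: 160 × 8.1 = 1296
  43+: 300 × 43.9 = 13,170
Adjusted estimate = 17,406 / 660 = 26.3727 → 26.4%.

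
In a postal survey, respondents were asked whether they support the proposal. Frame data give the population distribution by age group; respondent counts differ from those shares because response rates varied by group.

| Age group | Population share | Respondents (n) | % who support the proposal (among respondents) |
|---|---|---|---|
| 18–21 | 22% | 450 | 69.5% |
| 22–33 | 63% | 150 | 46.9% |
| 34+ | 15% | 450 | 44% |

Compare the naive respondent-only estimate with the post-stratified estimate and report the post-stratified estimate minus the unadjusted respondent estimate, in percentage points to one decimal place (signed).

Naive respondent-only estimate (weights = respondent counts):
  (450/1050)×69.5 + (150/1050)×46.9 + (450/1050)×44 = 55.3429%
Reweighting by population age group shares:
  0.22×69.5 + 0.63×46.9 + 0.15×44 = 51.437%
Difference = 51.437 − 55.3429 = -3.9059 pp.

-3.9 percentage points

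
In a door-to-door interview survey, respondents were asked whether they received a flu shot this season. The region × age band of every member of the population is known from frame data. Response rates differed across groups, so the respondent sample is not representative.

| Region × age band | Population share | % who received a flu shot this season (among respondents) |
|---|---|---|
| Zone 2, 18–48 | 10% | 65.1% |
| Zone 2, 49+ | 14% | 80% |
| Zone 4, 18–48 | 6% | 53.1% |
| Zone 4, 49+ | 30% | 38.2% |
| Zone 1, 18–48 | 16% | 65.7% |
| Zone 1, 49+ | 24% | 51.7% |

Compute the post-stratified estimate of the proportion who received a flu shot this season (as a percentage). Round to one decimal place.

55.3%

Reweight to the known region × age band distribution:
  Zone 2, 18–48: 0.1 × 65.1 = 6.51
  Zone 2, 49+: 0.14 × 80 = 11.2
  Zone 4, 18–48: 0.06 × 53.1 = 3.186
  Zone 4, 49+: 0.3 × 38.2 = 11.46
  Zone 1, 18–48: 0.16 × 65.7 = 10.512
  Zone 1, 49+: 0.24 × 51.7 = 12.408
Post-stratified estimate = 55.276 → 55.3%.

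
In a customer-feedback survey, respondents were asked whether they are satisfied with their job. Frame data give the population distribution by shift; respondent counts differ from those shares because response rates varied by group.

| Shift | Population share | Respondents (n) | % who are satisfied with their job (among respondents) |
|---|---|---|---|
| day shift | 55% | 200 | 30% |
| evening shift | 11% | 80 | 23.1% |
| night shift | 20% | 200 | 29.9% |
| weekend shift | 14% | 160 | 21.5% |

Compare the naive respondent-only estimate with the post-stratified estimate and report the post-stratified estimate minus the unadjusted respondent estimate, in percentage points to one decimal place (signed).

+1.0 percentage points

Unadjusted (pooled respondent) estimate weights by respondent counts:
  (200/640)×30 + (80/640)×23.1 + (200/640)×29.9 + (160/640)×21.5 = 26.9812%
Reweighting by population shift shares:
  0.55×30 + 0.11×23.1 + 0.2×29.9 + 0.14×21.5 = 28.031%
Difference = 28.031 − 26.9812 = 1.0498 pp.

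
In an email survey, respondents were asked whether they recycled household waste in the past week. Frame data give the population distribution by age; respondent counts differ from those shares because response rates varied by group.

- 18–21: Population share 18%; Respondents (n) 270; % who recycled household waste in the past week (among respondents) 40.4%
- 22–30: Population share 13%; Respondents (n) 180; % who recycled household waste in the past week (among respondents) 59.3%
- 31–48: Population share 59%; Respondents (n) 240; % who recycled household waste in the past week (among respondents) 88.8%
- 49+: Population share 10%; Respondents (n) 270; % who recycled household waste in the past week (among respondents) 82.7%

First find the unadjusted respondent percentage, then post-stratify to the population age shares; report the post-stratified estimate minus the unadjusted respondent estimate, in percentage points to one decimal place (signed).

+7.7 percentage points

Without adjustment, the pooled respondent share is:
  (270/960)×40.4 + (180/960)×59.3 + (240/960)×88.8 + (270/960)×82.7 = 67.9406%
Reweighting by population age shares:
  0.18×40.4 + 0.13×59.3 + 0.59×88.8 + 0.1×82.7 = 75.643%
Difference = 75.643 − 67.9406 = 7.7024 pp.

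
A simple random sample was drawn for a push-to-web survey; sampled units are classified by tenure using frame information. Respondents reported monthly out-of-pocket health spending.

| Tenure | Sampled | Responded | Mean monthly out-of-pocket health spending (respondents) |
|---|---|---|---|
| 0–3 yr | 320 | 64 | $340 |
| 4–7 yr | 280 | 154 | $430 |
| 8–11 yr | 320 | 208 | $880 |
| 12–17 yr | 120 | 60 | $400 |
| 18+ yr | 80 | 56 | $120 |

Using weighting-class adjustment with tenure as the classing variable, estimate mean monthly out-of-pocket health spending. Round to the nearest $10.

Class response rates: 0–3 yr 64/320 = 20%, 4–7 yr 154/280 = 55%, 8–11 yr 208/320 = 65%, 12–17 yr 60/120 = 50%, 18+ yr 56/80 = 70%.
Each respondent's weight = sampled/responded in their class; summing within a class gives n_sampled, so:
  0–3 yr: 320 × 340 = 108,800
  4–7 yr: 280 × 430 = 120,400
  8–11 yr: 320 × 880 = 281,600
  12–17 yr: 120 × 400 = 48,000
  18+ yr: 80 × 120 = 9600
Adjusted estimate = 568,400 / 1,120 = 507.5 → $510.

$510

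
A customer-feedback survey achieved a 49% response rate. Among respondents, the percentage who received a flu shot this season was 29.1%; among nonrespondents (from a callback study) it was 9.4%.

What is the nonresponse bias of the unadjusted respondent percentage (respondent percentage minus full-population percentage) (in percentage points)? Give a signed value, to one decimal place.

Nonresponse fraction = 1 − 0.49 = 0.51.
Bias = (nonresponse fraction) × (respondent percentage − nonrespondent percentage)
     = 0.51 × (29.1 − 9.4) = 0.51 × 19.7 = 10.047.

+10.0 percentage points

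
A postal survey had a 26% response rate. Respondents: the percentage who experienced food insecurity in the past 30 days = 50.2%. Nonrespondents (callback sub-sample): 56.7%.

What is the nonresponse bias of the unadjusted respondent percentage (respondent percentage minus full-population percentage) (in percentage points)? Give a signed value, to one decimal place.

Nonresponse fraction = 1 − 0.26 = 0.74.
Bias = (nonresponse fraction) × (respondent percentage − nonrespondent percentage)
     = 0.74 × (50.2 − 56.7) = 0.74 × -6.5 = -4.81.

-4.8 percentage points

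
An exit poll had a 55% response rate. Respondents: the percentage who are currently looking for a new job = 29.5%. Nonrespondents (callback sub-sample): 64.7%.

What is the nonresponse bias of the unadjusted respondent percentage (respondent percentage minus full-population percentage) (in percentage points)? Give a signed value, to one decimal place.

Nonresponse fraction = 1 − 0.55 = 0.45.
Bias = (nonresponse fraction) × (respondent percentage − nonrespondent percentage)
     = 0.45 × (29.5 − 64.7) = 0.45 × -35.2 = -15.84.

-15.8 percentage points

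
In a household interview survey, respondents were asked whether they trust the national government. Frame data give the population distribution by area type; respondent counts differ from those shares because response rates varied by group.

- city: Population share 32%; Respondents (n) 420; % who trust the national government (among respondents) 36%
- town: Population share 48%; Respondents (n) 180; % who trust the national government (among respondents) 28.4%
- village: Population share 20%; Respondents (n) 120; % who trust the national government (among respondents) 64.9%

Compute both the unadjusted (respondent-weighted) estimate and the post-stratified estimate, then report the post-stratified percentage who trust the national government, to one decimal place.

Unadjusted (pooled respondent) estimate weights by respondent counts:
  (420/720)×36 + (180/720)×28.4 + (120/720)×64.9 = 38.9167%
Post-stratified estimate weights by population shares:
  0.32×36 + 0.48×28.4 + 0.2×64.9 = 38.132%

38.1%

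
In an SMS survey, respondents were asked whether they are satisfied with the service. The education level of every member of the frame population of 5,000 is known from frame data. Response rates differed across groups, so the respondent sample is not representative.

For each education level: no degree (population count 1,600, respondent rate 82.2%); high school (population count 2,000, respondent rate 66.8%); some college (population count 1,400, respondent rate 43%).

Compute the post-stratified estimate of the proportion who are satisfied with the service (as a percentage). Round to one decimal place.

Each cell contributes population-share × respondent value:
  no degree: (1,600/5,000) × 82.2 = 26.304
  high school: (2,000/5,000) × 66.8 = 26.72
  some college: (1,400/5,000) × 43 = 12.04
Post-stratified estimate = 65.064 → 65.1%.

65.1%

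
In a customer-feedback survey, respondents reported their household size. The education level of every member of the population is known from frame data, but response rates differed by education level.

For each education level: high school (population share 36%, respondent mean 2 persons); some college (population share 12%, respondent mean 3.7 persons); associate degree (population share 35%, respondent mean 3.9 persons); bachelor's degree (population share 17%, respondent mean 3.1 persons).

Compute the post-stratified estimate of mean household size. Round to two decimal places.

Post-stratification weights by population share, not respondent share:
  high school: 0.36 × 2 = 0.72
  some college: 0.12 × 3.7 = 0.444
  associate degree: 0.35 × 3.9 = 1.365
  bachelor's degree: 0.17 × 3.1 = 0.527
Post-stratified estimate = 3.056 → 3.06.

3.06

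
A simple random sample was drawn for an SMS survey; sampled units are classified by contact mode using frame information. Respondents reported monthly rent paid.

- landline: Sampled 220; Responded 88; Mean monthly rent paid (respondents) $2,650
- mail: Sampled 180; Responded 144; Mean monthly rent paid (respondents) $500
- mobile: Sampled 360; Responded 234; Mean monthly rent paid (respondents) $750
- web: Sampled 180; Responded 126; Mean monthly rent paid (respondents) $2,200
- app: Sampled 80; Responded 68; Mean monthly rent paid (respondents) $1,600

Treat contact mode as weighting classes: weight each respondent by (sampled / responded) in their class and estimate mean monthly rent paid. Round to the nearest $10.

$1,440

Class response rates: landline 88/220 = 40%, mail 144/180 = 80%, mobile 234/360 = 65%, web 126/180 = 70%, app 68/80 = 85%.
Each respondent's weight = sampled/responded in their class; summing within a class gives n_sampled, so:
  landline: 220 × 2650 = 583,000
  mail: 180 × 500 = 90,000
  mobile: 360 × 750 = 270,000
  web: 180 × 2200 = 396,000
  app: 80 × 1600 = 128,000
Adjusted estimate = 1,467,000 / 1,020 = 1438.24 → $1,440.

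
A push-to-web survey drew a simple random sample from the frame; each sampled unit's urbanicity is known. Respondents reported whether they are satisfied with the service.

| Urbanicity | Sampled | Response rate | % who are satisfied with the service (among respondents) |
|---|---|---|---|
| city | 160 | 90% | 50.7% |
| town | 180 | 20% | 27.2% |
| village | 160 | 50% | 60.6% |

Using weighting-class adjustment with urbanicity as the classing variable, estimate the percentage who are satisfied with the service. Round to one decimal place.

Weighting each respondent by the inverse class response rate inflates each class back to its sampled size, so the class weight is n_sampled:
  city: 160 × 50.7 = 8112
  town: 180 × 27.2 = 4896
  village: 160 × 60.6 = 9696
Adjusted estimate = 22,704 / 500 = 45.408 → 45.4%.

45.4%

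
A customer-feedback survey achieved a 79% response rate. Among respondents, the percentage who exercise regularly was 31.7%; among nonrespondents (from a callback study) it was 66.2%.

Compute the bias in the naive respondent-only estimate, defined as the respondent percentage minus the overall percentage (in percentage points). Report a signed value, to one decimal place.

-7.2 percentage points

Nonresponse fraction = 1 − 0.79 = 0.21.
Bias = (nonresponse fraction) × (respondent percentage − nonrespondent percentage)
     = 0.21 × (31.7 − 66.2) = 0.21 × -34.5 = -7.245.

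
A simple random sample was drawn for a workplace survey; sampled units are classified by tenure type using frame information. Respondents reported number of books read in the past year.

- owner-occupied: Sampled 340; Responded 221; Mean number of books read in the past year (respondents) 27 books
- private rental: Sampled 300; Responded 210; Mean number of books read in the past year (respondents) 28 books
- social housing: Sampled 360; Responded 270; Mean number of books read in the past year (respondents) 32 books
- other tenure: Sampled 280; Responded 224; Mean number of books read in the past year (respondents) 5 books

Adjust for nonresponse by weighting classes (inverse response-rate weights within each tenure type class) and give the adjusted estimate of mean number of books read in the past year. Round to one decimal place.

Response rates by class: owner-occupied 221/340 = 65%, private rental 210/300 = 70%, social housing 270/360 = 75%, other tenure 224/280 = 80%.
Each respondent's weight = sampled/responded in their class; summing within a class gives n_sampled, so:
  owner-occupied: 340 × 27 = 9180
  private rental: 300 × 28 = 8400
  social housing: 360 × 32 = 11,520
  other tenure: 280 × 5 = 1400
Adjusted estimate = 30,500 / 1,280 = 23.8281 → 23.8.

23.8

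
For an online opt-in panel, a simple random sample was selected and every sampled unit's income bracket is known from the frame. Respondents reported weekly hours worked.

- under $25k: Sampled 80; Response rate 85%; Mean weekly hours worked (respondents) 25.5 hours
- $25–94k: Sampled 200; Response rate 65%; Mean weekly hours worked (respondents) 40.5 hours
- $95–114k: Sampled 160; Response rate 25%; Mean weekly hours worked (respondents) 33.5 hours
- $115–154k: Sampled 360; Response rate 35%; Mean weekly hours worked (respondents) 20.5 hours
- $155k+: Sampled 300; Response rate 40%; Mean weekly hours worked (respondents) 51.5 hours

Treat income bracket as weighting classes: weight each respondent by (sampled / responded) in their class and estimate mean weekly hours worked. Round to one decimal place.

Weighting each respondent by the inverse class response rate inflates each class back to its sampled size, so the class weight is n_sampled:
  under $25k: 80 × 25.5 = 2040
  $25–94k: 200 × 40.5 = 8100
  $95–114k: 160 × 33.5 = 5360
  $115–154k: 360 × 20.5 = 7380
  $155k+: 300 × 51.5 = 15,450
Adjusted estimate = 38,330 / 1,100 = 34.8455 → 34.8.

34.8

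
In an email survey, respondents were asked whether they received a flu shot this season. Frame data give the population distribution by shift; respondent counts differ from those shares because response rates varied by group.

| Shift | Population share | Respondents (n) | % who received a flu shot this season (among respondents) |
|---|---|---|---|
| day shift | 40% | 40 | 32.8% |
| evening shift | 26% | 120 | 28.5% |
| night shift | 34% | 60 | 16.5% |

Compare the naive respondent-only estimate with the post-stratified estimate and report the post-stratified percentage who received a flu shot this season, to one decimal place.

26.1%

Naive respondent-only estimate (weights = respondent counts):
  (40/220)×32.8 + (120/220)×28.5 + (60/220)×16.5 = 26.0091%
Post-stratifying to population shares instead:
  0.4×32.8 + 0.26×28.5 + 0.34×16.5 = 26.14%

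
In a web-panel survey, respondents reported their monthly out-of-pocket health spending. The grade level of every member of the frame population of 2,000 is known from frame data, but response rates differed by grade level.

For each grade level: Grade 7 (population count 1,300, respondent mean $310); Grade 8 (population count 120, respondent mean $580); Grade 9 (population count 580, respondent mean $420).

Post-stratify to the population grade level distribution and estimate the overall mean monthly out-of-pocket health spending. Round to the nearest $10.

$360

Each cell contributes population-share × respondent value:
  Grade 7: (1,300/2,000) × 310 = 201.5
  Grade 8: (120/2,000) × 580 = 34.8
  Grade 9: (580/2,000) × 420 = 121.8
Post-stratified estimate = 358.1 → $360.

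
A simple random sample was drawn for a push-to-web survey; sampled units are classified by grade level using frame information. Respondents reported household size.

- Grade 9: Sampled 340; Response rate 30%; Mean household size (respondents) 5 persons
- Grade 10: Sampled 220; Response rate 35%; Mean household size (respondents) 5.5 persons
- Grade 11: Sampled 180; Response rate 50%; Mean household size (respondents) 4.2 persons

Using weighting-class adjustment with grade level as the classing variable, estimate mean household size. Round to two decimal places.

Weighting each respondent by the inverse class response rate inflates each class back to its sampled size, so the class weight is n_sampled:
  Grade 9: 340 × 5 = 1700
  Grade 10: 220 × 5.5 = 1210
  Grade 11: 180 × 4.2 = 756
Adjusted estimate = 3666 / 740 = 4.95405 → 4.95.

4.95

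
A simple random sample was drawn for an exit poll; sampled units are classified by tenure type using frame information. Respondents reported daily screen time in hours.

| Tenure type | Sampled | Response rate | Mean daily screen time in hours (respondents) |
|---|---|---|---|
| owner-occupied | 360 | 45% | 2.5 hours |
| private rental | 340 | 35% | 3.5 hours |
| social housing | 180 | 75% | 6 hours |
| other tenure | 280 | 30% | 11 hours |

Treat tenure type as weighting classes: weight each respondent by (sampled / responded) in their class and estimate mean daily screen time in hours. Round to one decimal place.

5.4

Weighting each respondent by the inverse class response rate inflates each class back to its sampled size, so the class weight is n_sampled:
  owner-occupied: 360 × 2.5 = 900
  private rental: 340 × 3.5 = 1190
  social housing: 180 × 6 = 1080
  other tenure: 280 × 11 = 3080
Adjusted estimate = 6250 / 1,160 = 5.38793 → 5.4.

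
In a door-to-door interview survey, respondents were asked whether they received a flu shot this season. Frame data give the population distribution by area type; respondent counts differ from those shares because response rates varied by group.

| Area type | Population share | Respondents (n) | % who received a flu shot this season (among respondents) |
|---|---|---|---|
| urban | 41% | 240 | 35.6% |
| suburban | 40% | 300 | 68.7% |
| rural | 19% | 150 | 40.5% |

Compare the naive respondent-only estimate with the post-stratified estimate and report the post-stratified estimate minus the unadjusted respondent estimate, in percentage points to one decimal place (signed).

Without adjustment, the pooled respondent share is:
  (240/690)×35.6 + (300/690)×68.7 + (150/690)×40.5 = 51.0565%
Reweighting by population area type shares:
  0.41×35.6 + 0.4×68.7 + 0.19×40.5 = 49.771%
Difference = 49.771 − 51.0565 = -1.2855 pp.

-1.3 percentage points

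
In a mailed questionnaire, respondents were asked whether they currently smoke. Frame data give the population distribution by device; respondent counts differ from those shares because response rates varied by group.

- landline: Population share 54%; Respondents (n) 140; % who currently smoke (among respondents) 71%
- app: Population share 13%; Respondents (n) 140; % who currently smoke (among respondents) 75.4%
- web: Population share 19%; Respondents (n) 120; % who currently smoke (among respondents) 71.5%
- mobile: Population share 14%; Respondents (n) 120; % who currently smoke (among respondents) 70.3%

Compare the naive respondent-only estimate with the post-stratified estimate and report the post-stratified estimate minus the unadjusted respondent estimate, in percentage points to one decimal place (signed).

-0.6 percentage points

Unadjusted (pooled respondent) estimate weights by respondent counts:
  (140/520)×71 + (140/520)×75.4 + (120/520)×71.5 + (120/520)×70.3 = 72.1385%
Reweighting by population device shares:
  0.54×71 + 0.13×75.4 + 0.19×71.5 + 0.14×70.3 = 71.569%
Difference = 71.569 − 72.1385 = -0.5695 pp.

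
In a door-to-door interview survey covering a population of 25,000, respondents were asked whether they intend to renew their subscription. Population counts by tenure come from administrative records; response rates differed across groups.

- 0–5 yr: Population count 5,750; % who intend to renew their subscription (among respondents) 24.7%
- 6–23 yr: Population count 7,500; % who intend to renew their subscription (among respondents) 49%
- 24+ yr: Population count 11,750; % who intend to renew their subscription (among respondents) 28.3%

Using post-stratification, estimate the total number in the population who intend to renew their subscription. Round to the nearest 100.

8,400

Each cell contributes its population count × the respondent rate:
  0–5 yr: 5,750 × 24.7% = 1420.25
  6–23 yr: 7,500 × 49% = 3675
  24+ yr: 11,750 × 28.3% = 3325.25
Estimated total = 8420.5 → 8,400.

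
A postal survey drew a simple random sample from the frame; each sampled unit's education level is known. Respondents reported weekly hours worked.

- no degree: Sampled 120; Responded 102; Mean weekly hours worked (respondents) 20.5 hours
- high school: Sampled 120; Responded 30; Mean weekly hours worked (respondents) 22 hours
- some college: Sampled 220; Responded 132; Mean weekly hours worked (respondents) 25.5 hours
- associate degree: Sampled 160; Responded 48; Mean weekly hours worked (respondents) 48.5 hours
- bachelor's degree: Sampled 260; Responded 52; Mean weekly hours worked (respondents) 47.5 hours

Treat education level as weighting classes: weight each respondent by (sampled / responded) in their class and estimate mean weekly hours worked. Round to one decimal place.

Response rates by class: no degree 102/120 = 85%, high school 30/120 = 25%, some college 132/220 = 60%, associate degree 48/160 = 30%, bachelor's degree 52/260 = 20%.
Inverse-response-rate weighting restores each class to its sampled count, so class totals weight by n_sampled:
  no degree: 120 × 20.5 = 2460
  high school: 120 × 22 = 2640
  some college: 220 × 25.5 = 5610
  associate degree: 160 × 48.5 = 7760
  bachelor's degree: 260 × 47.5 = 12,350
Adjusted estimate = 30,820 / 880 = 35.0227 → 35.0.

35.0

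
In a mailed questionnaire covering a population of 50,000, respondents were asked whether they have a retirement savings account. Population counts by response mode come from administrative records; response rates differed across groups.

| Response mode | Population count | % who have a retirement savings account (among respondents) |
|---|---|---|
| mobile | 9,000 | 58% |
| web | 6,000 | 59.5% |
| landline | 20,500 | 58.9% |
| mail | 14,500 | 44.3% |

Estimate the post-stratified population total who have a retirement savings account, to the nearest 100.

Estimated count per cell = population count × respondent percentage:
  mobile: 9,000 × 58% = 5220
  web: 6,000 × 59.5% = 3570
  landline: 20,500 × 58.9% = 12074.5
  mail: 14,500 × 44.3% = 6423.5
Estimated total = 27,288 → 27,300.

27,300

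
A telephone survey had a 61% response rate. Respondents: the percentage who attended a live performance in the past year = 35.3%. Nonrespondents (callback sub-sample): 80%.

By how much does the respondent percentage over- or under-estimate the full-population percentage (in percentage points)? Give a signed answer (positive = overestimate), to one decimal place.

Nonresponse fraction = 1 − 0.61 = 0.39.
Bias = (nonresponse fraction) × (respondent percentage − nonrespondent percentage)
     = 0.39 × (35.3 − 80) = 0.39 × -44.7 = -17.433.

-17.4 percentage points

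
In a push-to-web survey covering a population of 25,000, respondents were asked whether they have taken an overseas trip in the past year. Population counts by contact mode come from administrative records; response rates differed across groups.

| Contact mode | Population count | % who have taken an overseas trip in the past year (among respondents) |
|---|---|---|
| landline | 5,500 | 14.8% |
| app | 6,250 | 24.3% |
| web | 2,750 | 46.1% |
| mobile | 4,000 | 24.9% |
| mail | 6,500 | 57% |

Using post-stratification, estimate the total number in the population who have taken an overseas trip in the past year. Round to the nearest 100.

Each cell contributes its population count × the respondent rate:
  landline: 5,500 × 14.8% = 814
  app: 6,250 × 24.3% = 1518.75
  web: 2,750 × 46.1% = 1267.75
  mobile: 4,000 × 24.9% = 996
  mail: 6,500 × 57% = 3705
Estimated total = 8301.5 → 8,300.

8,300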